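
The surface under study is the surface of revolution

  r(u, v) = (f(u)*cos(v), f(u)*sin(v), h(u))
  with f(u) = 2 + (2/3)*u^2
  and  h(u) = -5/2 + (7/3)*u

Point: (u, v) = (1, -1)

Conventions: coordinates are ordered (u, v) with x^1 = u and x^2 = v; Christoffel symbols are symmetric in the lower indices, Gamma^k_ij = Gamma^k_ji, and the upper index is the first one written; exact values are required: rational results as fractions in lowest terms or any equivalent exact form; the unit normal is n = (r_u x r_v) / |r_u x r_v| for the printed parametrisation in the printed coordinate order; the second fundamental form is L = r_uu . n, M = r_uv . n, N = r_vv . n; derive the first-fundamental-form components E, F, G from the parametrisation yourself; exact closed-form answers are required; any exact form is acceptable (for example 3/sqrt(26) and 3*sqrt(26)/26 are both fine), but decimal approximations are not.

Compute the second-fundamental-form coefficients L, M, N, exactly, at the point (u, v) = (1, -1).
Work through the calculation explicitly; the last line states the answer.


f = 8/3, f' = 4/3, f'' = 4/3, h' = 7/3, h'' = 0
E = 65/9, F = 0, G = 64/9; answer radicand W^2 = 65/9
unnormalised second-form numerators: l = -28/9, m = 0, n = 56/9; L = l/sqrt(65/9), and similarly M = m/sqrt(W^2), N = n/sqrt(W^2)

Answer: L = -28*sqrt(65)/195, M = 0, N = 56*sqrt(65)/195


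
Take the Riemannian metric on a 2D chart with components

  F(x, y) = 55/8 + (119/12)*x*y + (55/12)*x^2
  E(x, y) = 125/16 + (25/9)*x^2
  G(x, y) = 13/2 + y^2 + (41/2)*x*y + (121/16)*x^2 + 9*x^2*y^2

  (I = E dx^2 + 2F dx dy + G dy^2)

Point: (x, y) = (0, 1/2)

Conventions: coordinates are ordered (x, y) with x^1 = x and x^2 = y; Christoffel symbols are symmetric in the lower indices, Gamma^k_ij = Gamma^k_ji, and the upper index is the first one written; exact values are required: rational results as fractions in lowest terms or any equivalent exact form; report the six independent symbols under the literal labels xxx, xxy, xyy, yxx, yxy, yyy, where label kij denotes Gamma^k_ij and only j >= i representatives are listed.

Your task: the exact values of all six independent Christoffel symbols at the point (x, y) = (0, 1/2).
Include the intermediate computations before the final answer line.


E = 125/16, F = 55/8, G = 27/4 at the point
E_x = 0, E_y = 0, F_x = 119/24, F_y = 0, G_x = 41/4, G_y = 1
EG - F^2 = 175/32;  g^inv = (32/175) * [[27/4, -55/8], [-55/8, 125/16]]
first-kind symbols [ij,l] = (1/2)(d_i g_jl + d_j g_il - d_l g_ij): [xx,x] = E_x/2 = 0, [xx,y] = F_x - E_y/2 = 119/24, [xy,x] = E_y/2 = 0, [xy,y] = G_x/2 = 41/8, [yy,x] = F_y - G_x/2 = -41/8, [yy,y] = G_y/2 = 1/2
Gamma^x_ij = (G*[ij,x] - F*[ij,y])/(EG - F^2), Gamma^y_ij = (E*[ij,y] - F*[ij,x])/(EG - F^2)

Answer: Gamma_xxx = -187/30, Gamma_xxy = -451/70, Gamma_xyy = -1217/175, Gamma_yxx = 85/12, Gamma_yxy = 205/28, Gamma_yyy = 501/70


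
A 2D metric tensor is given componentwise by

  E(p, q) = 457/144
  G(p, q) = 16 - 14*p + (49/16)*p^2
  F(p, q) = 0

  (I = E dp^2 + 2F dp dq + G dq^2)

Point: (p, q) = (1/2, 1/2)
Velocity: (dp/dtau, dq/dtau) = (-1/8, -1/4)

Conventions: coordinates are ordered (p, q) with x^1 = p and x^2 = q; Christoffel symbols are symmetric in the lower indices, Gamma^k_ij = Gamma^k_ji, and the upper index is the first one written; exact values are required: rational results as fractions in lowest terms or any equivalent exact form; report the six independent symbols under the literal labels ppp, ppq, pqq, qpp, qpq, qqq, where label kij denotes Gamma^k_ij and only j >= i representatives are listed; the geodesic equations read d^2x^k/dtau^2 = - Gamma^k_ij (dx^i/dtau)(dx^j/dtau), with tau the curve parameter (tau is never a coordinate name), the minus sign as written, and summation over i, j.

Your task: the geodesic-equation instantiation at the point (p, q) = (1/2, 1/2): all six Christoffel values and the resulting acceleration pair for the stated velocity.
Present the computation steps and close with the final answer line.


E = 457/144, F = 0, G = 625/64 at the point
E_p = 0, E_q = 0, F_p = 0, F_q = 0, G_p = -175/16, G_q = 0
EG - F^2 = 285625/9216;  g^inv = (9216/285625) * [[625/64, 0], [0, 457/144]]
first-kind symbols [ij,l] = (1/2)(d_i g_jl + d_j g_il - d_l g_ij): [pp,p] = E_p/2 = 0, [pp,q] = F_p - E_q/2 = 0, [pq,p] = E_q/2 = 0, [pq,q] = G_p/2 = -175/32, [qq,p] = F_q - G_p/2 = 175/32, [qq,q] = G_q/2 = 0
Gamma^p_ij = (G*[ij,p] - F*[ij,q])/(EG - F^2), Gamma^q_ij = (E*[ij,q] - F*[ij,p])/(EG - F^2)
Gamma_ppp = 0, Gamma_ppq = 0, Gamma_pqq = 1575/914, Gamma_qpp = 0, Gamma_qpq = -14/25, Gamma_qqq = 0
d^2p/dtau^2 = -(Gamma_ppp*(-1/8)^2 + 2*Gamma_ppq*(-1/8)*(-1/4) + Gamma_pqq*(-1/4)^2) = -1575/14624
d^2q/dtau^2 = -(Gamma_qpp*(-1/8)^2 + 2*Gamma_qpq*(-1/8)*(-1/4) + Gamma_qqq*(-1/4)^2) = 7/200

Answer: Gamma_ppp = 0, Gamma_ppq = 0, Gamma_pqq = 1575/914, Gamma_qpp = 0, Gamma_qpq = -14/25, Gamma_qqq = 0; accelerations (d^2p/dtau^2, d^2q/dtau^2) = (-1575/14624, 7/200)


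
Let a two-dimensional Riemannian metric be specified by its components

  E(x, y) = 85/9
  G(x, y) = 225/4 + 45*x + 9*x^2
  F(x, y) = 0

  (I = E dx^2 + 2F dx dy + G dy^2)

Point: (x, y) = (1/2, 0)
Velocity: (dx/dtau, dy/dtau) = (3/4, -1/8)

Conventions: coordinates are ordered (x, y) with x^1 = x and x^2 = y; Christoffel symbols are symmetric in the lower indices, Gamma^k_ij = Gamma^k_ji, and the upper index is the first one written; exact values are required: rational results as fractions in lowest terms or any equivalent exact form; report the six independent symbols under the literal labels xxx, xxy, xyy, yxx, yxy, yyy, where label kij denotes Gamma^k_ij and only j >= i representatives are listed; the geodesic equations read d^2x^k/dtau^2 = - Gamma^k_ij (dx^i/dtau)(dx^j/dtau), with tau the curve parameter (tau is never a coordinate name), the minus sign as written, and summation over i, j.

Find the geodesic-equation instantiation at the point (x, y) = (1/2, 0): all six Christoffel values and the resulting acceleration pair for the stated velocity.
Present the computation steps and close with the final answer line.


E = 85/9, F = 0, G = 81 at the point
E_x = 0, E_y = 0, F_x = 0, F_y = 0, G_x = 54, G_y = 0
EG - F^2 = 765;  g^inv = (1/765) * [[81, 0], [0, 85/9]]
first-kind symbols [ij,l] = (1/2)(d_i g_jl + d_j g_il - d_l g_ij): [xx,x] = E_x/2 = 0, [xx,y] = F_x - E_y/2 = 0, [xy,x] = E_y/2 = 0, [xy,y] = G_x/2 = 27, [yy,x] = F_y - G_x/2 = -27, [yy,y] = G_y/2 = 0
Gamma^x_ij = (G*[ij,x] - F*[ij,y])/(EG - F^2), Gamma^y_ij = (E*[ij,y] - F*[ij,x])/(EG - F^2)
Gamma_xxx = 0, Gamma_xxy = 0, Gamma_xyy = -243/85, Gamma_yxx = 0, Gamma_yxy = 1/3, Gamma_yyy = 0
d^2x/dtau^2 = -(Gamma_xxx*(3/4)^2 + 2*Gamma_xxy*(3/4)*(-1/8) + Gamma_xyy*(-1/8)^2) = 243/5440
d^2y/dtau^2 = -(Gamma_yxx*(3/4)^2 + 2*Gamma_yxy*(3/4)*(-1/8) + Gamma_yyy*(-1/8)^2) = 1/16

Answer: Gamma_xxx = 0, Gamma_xxy = 0, Gamma_xyy = -243/85, Gamma_yxx = 0, Gamma_yxy = 1/3, Gamma_yyy = 0; accelerations (d^2x/dtau^2, d^2y/dtau^2) = (243/5440, 1/16)


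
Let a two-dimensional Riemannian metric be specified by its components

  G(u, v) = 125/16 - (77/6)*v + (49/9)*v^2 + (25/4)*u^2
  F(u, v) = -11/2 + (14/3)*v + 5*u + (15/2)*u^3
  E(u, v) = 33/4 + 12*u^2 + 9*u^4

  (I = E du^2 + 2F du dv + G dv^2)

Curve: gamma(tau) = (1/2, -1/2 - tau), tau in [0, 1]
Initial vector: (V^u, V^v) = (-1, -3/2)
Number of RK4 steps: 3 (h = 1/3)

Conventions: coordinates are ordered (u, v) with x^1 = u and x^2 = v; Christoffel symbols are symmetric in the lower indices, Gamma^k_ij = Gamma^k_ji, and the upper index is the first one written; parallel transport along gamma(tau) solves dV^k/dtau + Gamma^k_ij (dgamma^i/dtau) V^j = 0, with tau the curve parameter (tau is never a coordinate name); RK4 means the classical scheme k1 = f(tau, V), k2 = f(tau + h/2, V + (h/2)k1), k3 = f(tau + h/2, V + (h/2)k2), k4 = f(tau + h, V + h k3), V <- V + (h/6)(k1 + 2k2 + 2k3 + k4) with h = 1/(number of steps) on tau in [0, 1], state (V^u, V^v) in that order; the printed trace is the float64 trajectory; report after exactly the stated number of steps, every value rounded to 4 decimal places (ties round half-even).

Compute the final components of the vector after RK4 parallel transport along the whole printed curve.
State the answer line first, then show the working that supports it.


Answer: V^u = -0.9136, V^v = -1.0454

gamma'(tau) = (0, -1); f(tau, V)^k = -Gamma^k_ij(gamma(tau)) gamma'^i(tau) V^j; h = 1/3; intermediate values shown to 6 dp
curve data and Christoffel symbols at the stage parameters:
  tau = 0.000000: gamma = (0.500000, -0.500000), gamma' = (0.000000, -1.000000); Gamma_uuu = 1.026855, Gamma_uuv = 0.074945, Gamma_uvv = -0.074903, Gamma_vuu = 0.882591, Gamma_vuv = 0.201393, Gamma_vvv = -0.551989
  tau = 0.166667: gamma = (0.500000, -0.666667), gamma' = (0.000000, -1.000000); Gamma_uuu = 1.043244, Gamma_uuv = 0.075683, Gamma_uvv = -0.096443, Gamma_vuu = 0.787327, Gamma_vuv = 0.172801, Gamma_vvv = -0.518186
  tau = 0.333333: gamma = (0.500000, -0.833333), gamma' = (0.000000, -1.000000); Gamma_uuu = 1.055563, Gamma_uuv = 0.075506, Gamma_uvv = -0.115384, Gamma_vuu = 0.708882, Gamma_vuv = 0.149867, Gamma_vvv = -0.488061
  tau = 0.500000: gamma = (0.500000, -1.000000), gamma' = (0.000000, -1.000000); Gamma_uuu = 1.064919, Gamma_uuv = 0.074737, Gamma_uvv = -0.132155, Gamma_vuu = 0.643372, Gamma_vuv = 0.131196, Gamma_vvv = -0.461089
  tau = 0.666667: gamma = (0.500000, -1.166667), gamma' = (0.000000, -1.000000); Gamma_uuu = 1.072082, Gamma_uuv = 0.073590, Gamma_uvv = -0.147099, Gamma_vuu = 0.587985, Gamma_vuv = 0.115797, Gamma_vvv = -0.436832
  tau = 0.833333: gamma = (0.500000, -1.333333), gamma' = (0.000000, -1.000000); Gamma_uuu = 1.077597, Gamma_uuv = 0.072204, Gamma_uvv = -0.160492, Gamma_vuu = 0.540648, Gamma_vuv = 0.102950, Gamma_vvv = -0.414918
  tau = 1.000000: gamma = (0.500000, -1.500000), gamma' = (0.000000, -1.000000); Gamma_uuu = 1.081857, Gamma_uuv = 0.070676, Gamma_uvv = -0.172560, Gamma_vuu = 0.499800, Gamma_vuv = 0.092122, Gamma_vvv = -0.395037
step 0: V^u = -1.0000, V^v = -1.5000
step 1: k1 = (0.037409, 0.626591), k2 = (0.059381, 0.551441), k3 = (0.060866, 0.558564), k4 = (0.077619, 0.494394); V <- V + (h/6)(k1 + 2k2 + 2k3 + k4): V^u = -0.9802, V^v = -1.3144
step 2: k1 = (0.077645, 0.494595), k2 = (0.090515, 0.441136), k3 = (0.091853, 0.445525), k4 = (0.101617, 0.399330); V <- V + (h/6)(k1 + 2k2 + 2k3 + k4): V^u = -0.9500, V^v = -1.1662
step 3: k1 = (0.101636, 0.399427), k2 = (0.109111, 0.360198), k3 = (0.110250, 0.363039), k4 = (0.115812, 0.328758); V <- V + (h/6)(k1 + 2k2 + 2k3 + k4): V^u = -0.9136, V^v = -1.0454


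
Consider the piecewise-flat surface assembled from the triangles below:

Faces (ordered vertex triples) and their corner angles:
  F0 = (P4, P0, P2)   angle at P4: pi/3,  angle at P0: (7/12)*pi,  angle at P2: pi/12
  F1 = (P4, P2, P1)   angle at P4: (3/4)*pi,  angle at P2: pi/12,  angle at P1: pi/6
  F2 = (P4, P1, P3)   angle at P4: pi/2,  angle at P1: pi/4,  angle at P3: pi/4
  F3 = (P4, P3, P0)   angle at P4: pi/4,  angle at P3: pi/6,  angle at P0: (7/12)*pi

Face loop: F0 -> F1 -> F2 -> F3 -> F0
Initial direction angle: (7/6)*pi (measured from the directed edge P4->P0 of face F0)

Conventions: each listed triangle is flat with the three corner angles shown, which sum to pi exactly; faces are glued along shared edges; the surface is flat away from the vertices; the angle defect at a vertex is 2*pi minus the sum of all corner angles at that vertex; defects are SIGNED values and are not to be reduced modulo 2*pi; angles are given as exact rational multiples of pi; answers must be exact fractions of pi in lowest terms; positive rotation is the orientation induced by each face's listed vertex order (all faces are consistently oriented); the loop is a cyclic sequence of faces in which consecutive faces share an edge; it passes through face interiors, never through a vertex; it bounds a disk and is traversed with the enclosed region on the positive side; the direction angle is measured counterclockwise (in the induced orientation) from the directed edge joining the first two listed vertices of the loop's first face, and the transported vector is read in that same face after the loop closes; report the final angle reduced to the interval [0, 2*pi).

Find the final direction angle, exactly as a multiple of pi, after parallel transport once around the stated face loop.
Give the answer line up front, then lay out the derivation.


Answer: final direction angle = (4/3)*pi

enclosed vertex P4: corner angles sum to (11/6)*pi, defect = 2*pi - (11/6)*pi = pi/6
summing the enclosed defects onto the initial angle, mod 2*pi in the induced orientation:
final angle = (7/6)*pi + pi/6 = (4/3)*pi (mod 2*pi)


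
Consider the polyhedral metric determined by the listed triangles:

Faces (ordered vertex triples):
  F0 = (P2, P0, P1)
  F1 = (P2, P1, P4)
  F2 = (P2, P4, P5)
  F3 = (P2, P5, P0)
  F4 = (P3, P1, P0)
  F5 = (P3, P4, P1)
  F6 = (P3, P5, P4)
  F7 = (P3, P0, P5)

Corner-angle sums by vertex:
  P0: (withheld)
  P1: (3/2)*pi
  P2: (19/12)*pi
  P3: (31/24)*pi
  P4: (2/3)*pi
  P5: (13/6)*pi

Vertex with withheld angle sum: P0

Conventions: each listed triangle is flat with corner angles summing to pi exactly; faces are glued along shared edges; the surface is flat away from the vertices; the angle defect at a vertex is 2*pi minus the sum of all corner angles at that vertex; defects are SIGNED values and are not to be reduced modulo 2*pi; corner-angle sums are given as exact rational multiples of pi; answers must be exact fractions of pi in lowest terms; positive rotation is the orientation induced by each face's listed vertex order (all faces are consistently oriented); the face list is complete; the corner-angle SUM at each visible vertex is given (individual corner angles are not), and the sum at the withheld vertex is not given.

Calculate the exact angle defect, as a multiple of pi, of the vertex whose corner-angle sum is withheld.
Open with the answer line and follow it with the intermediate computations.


Answer: defect(P0) = (29/24)*pi

V = 6, E = 12, F = 8; chi = V - E + F = 2
Gauss-Bonnet: total defect = 2*pi*chi = 4*pi; visible defects sum to (67/24)*pi


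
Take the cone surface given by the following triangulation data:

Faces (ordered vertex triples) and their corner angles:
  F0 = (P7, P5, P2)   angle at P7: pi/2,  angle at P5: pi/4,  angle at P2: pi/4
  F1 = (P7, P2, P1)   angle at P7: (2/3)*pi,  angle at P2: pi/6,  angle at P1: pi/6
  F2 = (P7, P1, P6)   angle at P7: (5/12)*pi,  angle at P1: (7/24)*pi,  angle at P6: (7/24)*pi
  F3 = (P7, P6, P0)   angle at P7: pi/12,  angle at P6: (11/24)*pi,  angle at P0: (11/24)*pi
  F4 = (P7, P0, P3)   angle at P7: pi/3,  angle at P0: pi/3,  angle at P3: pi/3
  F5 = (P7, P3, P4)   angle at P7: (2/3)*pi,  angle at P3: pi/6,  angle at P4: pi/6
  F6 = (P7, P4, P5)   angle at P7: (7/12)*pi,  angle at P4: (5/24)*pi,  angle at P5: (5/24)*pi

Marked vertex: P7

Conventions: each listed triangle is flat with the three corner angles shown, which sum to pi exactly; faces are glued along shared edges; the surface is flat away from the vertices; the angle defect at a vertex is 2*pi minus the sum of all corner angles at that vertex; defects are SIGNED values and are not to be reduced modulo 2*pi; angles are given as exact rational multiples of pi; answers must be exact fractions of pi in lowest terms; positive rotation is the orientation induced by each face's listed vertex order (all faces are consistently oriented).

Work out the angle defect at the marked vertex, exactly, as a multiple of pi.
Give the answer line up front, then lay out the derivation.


Answer: defect(P7) = (-5/4)*pi

Sum of corner angles at P7: (13/4)*pi
defect = 2*pi - (13/4)*pi


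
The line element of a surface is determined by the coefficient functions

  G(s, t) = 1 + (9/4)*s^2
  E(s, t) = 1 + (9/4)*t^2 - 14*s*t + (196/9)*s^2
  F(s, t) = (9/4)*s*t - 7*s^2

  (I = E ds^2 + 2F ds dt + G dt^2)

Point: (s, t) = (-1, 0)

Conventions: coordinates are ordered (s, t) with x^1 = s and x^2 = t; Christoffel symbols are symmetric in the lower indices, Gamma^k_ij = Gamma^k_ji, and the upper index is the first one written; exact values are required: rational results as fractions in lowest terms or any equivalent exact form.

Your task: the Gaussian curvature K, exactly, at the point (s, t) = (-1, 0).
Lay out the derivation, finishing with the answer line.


E = 205/9, F = -7, G = 13/4, EG - F^2 = 901/36 at the point
E_s = -392/9, E_t = 14, F_s = 14, F_t = -9/4, G_s = -9/2, G_t = 0
E_tt = 9/2, F_st = 9/4, G_ss = 9/2
The intrinsic route: Brioschi's K = (det M1 - det M2)/(EG - F^2)^2.
M1 = [[-E_tt/2 + F_st - G_ss/2, E_s/2, F_s - E_t/2], [F_t - G_s/2, E, F], [G_t/2, F, G]] = [[-9/4, -196/9, 7], [0, 205/9, -7], [0, -7, 13/4]]; det M1 = -901/16
M2 = [[0, E_t/2, G_s/2], [E_t/2, E, F], [G_s/2, F, G]] = [[0, 7, -9/4], [7, 205/9, -7], [-9/4, -7, 13/4]]; det M2 = -865/16
det M1 - det M2 = -9/4; K = -9/4 / (901/36)^2 = -2916/811801

Answer: K = -2916/811801


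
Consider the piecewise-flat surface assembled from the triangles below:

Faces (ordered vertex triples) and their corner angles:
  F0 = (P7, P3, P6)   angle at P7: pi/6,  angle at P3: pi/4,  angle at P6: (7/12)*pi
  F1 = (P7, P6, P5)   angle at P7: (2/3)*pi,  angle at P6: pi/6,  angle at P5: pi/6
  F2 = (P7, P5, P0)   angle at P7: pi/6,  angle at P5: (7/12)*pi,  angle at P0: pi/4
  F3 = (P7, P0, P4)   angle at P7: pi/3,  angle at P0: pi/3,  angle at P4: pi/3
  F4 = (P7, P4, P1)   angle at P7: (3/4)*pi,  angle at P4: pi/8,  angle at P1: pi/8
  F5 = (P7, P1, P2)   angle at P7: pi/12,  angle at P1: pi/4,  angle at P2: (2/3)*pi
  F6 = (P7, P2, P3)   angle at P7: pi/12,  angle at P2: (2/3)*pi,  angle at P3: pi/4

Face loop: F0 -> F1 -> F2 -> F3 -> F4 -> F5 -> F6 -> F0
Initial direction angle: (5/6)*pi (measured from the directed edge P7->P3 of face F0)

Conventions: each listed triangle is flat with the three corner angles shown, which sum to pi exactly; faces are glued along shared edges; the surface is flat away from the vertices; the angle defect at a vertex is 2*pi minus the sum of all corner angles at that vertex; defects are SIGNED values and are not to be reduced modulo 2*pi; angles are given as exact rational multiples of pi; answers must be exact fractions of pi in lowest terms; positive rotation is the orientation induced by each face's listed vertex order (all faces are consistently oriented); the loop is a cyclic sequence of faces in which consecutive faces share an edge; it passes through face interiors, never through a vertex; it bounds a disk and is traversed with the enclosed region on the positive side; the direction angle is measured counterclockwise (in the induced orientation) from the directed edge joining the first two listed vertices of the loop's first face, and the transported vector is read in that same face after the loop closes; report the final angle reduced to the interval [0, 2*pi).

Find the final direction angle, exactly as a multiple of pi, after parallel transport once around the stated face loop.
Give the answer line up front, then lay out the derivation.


Answer: final direction angle = (7/12)*pi

enclosed vertex P7: corner angles sum to (9/4)*pi, defect = 2*pi - (9/4)*pi = -pi/4
by Gauss-Bonnet the loop rotates the vector by the enclosed defect sum (positive orientation, mod 2*pi)
final angle = (5/6)*pi - pi/4 = (7/12)*pi (mod 2*pi)


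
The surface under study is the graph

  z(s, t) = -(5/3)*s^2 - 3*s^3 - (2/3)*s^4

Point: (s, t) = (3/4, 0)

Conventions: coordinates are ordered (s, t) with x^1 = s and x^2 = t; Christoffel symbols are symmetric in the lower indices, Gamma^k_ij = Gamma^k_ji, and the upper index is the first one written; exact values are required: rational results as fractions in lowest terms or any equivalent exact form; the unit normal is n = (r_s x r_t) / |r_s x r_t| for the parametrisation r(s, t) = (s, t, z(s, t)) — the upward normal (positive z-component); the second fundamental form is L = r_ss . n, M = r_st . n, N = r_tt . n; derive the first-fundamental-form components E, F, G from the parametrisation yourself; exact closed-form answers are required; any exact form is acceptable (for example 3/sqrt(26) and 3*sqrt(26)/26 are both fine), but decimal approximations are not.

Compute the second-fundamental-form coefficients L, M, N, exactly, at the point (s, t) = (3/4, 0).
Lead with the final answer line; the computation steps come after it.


Answer: L = -1024*sqrt(19577)/58731, M = 0, N = 0

z_s = -139/16, z_t = 0, z_ss = -64/3, z_st = 0, z_tt = 0
E = 19577/256, F = 0, G = 1; answer radicand W^2 = 19577/256
unnormalised second-form numerators: l = -64/3, m = 0, n = 0; L = l/sqrt(19577/256), and similarly M = m/sqrt(W^2), N = n/sqrt(W^2)


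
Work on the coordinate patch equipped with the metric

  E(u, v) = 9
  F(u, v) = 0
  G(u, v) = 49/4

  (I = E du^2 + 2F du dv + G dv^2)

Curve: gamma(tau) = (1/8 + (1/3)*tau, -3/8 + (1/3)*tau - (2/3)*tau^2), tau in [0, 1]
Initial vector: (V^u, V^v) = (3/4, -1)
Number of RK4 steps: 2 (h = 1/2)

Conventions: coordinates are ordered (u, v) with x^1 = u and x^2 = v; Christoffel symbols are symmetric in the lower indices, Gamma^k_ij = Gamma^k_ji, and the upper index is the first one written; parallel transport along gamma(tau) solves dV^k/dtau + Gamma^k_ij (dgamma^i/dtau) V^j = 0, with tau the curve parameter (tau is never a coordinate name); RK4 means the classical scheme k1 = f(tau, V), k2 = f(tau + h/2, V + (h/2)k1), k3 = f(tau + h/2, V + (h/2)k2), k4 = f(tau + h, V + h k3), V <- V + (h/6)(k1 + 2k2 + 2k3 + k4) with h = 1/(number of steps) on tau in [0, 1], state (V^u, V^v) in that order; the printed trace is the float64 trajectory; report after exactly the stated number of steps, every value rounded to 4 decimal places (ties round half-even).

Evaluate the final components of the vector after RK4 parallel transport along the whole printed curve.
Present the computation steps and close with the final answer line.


gamma'(tau) = (1/3, 1/3 - (4/3)*tau); f(tau, V)^k = -Gamma^k_ij(gamma(tau)) gamma'^i(tau) V^j; h = 1/2; intermediate values shown to 6 dp
curve data and Christoffel symbols at the stage parameters:
  tau = 0.000000: gamma = (0.125000, -0.375000), gamma' = (0.333333, 0.333333); Gamma_uuu = 0.000000, Gamma_uuv = 0.000000, Gamma_uvv = 0.000000, Gamma_vuu = 0.000000, Gamma_vuv = 0.000000, Gamma_vvv = 0.000000
  tau = 0.250000: gamma = (0.208333, -0.333333), gamma' = (0.333333, 0.000000); Gamma_uuu = 0.000000, Gamma_uuv = 0.000000, Gamma_uvv = 0.000000, Gamma_vuu = 0.000000, Gamma_vuv = 0.000000, Gamma_vvv = 0.000000
  tau = 0.500000: gamma = (0.291667, -0.375000), gamma' = (0.333333, -0.333333); Gamma_uuu = 0.000000, Gamma_uuv = 0.000000, Gamma_uvv = 0.000000, Gamma_vuu = 0.000000, Gamma_vuv = 0.000000, Gamma_vvv = 0.000000
  tau = 0.750000: gamma = (0.375000, -0.500000), gamma' = (0.333333, -0.666667); Gamma_uuu = 0.000000, Gamma_uuv = 0.000000, Gamma_uvv = 0.000000, Gamma_vuu = 0.000000, Gamma_vuv = 0.000000, Gamma_vvv = 0.000000
  tau = 1.000000: gamma = (0.458333, -0.708333), gamma' = (0.333333, -1.000000); Gamma_uuu = 0.000000, Gamma_uuv = 0.000000, Gamma_uvv = 0.000000, Gamma_vuu = 0.000000, Gamma_vuv = 0.000000, Gamma_vvv = 0.000000
step 0: V^u = 0.7500, V^v = -1.0000
step 1: k1 = (0.000000, 0.000000), k2 = (0.000000, 0.000000), k3 = (0.000000, 0.000000), k4 = (0.000000, 0.000000); V <- V + (h/6)(k1 + 2k2 + 2k3 + k4): V^u = 0.7500, V^v = -1.0000
step 2: k1 = (0.000000, 0.000000), k2 = (0.000000, 0.000000), k3 = (0.000000, 0.000000), k4 = (0.000000, 0.000000); V <- V + (h/6)(k1 + 2k2 + 2k3 + k4): V^u = 0.7500, V^v = -1.0000

Answer: V^u = 0.7500, V^v = -1.0000


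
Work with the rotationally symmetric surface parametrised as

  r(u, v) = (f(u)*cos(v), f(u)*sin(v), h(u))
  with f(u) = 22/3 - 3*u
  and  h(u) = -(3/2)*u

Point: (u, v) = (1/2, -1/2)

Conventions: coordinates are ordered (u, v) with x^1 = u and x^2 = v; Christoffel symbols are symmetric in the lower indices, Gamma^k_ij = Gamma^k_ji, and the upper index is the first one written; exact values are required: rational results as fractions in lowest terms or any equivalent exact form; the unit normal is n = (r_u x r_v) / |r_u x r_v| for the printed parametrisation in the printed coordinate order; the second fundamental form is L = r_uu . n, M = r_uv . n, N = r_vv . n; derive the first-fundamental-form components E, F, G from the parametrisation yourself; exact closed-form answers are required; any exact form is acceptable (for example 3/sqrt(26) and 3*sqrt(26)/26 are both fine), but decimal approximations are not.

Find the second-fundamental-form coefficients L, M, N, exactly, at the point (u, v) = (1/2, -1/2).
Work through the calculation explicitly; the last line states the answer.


f = 35/6, f' = -3, f'' = 0, h' = -3/2, h'' = 0
E = 45/4, F = 0, G = 1225/36; answer radicand W^2 = 45/4
unnormalised second-form numerators: l = 0, m = 0, n = -35/4; L = l/sqrt(45/4), and similarly M = m/sqrt(W^2), N = n/sqrt(W^2)

Answer: L = 0, M = 0, N = -7*sqrt(5)/6


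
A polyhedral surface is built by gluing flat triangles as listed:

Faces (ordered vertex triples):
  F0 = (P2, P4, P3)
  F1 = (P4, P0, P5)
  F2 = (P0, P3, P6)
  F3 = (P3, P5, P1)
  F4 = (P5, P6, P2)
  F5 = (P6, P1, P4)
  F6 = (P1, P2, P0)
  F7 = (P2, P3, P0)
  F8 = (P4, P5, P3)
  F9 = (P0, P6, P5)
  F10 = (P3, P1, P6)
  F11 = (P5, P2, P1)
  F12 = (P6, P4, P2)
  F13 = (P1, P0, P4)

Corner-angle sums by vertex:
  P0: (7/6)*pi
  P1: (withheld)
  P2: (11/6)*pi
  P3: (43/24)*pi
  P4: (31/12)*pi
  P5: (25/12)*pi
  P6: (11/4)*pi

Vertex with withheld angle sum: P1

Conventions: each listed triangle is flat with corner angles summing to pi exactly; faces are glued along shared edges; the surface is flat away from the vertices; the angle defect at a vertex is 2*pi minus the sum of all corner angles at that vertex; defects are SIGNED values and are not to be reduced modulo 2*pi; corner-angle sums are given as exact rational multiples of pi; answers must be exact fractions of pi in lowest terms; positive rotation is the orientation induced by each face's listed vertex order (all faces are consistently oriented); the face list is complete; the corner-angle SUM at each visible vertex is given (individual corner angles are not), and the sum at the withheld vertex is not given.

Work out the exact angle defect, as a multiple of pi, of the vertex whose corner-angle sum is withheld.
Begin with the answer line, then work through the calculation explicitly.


Answer: defect(P1) = (5/24)*pi

V = 7, E = 21, F = 14; chi = V - E + F = 0
Gauss-Bonnet: total defect = 2*pi*chi = 0; visible defects sum to (-5/24)*pi


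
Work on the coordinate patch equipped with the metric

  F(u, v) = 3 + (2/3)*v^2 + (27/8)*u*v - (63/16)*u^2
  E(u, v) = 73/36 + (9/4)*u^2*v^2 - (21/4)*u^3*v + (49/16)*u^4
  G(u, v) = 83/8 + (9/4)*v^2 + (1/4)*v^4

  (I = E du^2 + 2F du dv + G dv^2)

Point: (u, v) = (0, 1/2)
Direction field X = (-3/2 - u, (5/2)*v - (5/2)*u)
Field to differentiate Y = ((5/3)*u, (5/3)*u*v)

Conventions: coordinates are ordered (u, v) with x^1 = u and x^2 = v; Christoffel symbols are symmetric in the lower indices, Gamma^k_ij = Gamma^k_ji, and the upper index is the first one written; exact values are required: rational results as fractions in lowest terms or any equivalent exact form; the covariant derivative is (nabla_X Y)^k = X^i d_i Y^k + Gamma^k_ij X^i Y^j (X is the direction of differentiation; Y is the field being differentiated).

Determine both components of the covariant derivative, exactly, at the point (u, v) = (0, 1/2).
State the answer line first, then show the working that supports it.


Answer: (nabla_X Y)^u = -5/2, (nabla_X Y)^v = -5/4

E = 73/36, F = 19/6, G = 701/64 at the point
E_u = 0, E_v = 0, F_u = 27/16, F_v = 2/3, G_u = 0, G_v = 19/8
EG - F^2 = 28069/2304;  g^inv = (2304/28069) * [[701/64, -19/6], [-19/6, 73/36]]
first-kind symbols [ij,l] = (1/2)(d_i g_jl + d_j g_il - d_l g_ij): [uu,u] = E_u/2 = 0, [uu,v] = F_u - E_v/2 = 27/16, [uv,u] = E_v/2 = 0, [uv,v] = G_u/2 = 0, [vv,u] = F_v - G_u/2 = 2/3, [vv,v] = G_v/2 = 19/16
Gamma^u_ij = (G*[ij,u] - F*[ij,v])/(EG - F^2), Gamma^v_ij = (E*[ij,v] - F*[ij,u])/(EG - F^2)
Gamma_uuu = -12312/28069, Gamma_uuv = 0, Gamma_uvv = 8160/28069, Gamma_vuu = 7884/28069, Gamma_vuv = 0, Gamma_vvv = 684/28069
X = (-3/2, 5/4), Y = (0, 0) at the point


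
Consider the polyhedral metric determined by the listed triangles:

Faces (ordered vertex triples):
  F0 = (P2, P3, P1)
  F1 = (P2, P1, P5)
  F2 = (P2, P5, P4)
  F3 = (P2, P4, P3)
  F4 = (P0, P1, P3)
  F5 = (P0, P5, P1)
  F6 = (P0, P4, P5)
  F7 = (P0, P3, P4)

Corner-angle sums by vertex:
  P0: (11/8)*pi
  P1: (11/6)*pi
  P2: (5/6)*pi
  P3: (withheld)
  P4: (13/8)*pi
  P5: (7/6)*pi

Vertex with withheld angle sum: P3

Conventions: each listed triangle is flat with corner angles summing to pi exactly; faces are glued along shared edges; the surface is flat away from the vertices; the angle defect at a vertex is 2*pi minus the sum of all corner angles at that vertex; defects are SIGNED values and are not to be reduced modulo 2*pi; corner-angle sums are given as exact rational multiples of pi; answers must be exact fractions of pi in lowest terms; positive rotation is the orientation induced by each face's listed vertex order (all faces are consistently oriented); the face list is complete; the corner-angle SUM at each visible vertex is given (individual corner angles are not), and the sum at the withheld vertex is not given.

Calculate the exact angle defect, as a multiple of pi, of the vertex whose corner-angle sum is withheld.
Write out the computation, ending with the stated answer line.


V = 6, E = 12, F = 8; chi = V - E + F = 2
Gauss-Bonnet: total defect = 2*pi*chi = 4*pi; visible defects sum to (19/6)*pi

Answer: defect(P3) = (5/6)*pi


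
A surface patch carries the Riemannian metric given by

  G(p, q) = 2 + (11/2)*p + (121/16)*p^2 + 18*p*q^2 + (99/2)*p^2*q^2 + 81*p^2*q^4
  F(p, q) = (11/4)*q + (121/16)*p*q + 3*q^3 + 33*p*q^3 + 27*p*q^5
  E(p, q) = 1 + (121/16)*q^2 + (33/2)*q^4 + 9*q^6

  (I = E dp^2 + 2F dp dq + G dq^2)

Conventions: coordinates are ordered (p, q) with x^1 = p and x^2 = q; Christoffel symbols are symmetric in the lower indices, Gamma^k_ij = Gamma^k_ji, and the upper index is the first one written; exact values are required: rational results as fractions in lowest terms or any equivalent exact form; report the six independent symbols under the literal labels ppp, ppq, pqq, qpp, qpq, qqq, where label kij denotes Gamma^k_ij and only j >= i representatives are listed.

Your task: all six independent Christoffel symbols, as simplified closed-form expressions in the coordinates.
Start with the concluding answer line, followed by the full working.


Answer: Gamma_ppp = 0, Gamma_ppq = (432*q^5 + 528*q^3 + 121*q)/(1296*p^2*q^4 + 792*p^2*q^2 + 121*p^2 + 288*p*q^2 + 88*p + 144*q^6 + 264*q^4 + 121*q^2 + 32), Gamma_pqq = (864*p*q^4 + 792*p*q^2)/(1296*p^2*q^4 + 792*p^2*q^2 + 121*p^2 + 288*p*q^2 + 88*p + 144*q^6 + 264*q^4 + 121*q^2 + 32), Gamma_qpp = 0, Gamma_qpq = (1296*p*q^4 + 792*p*q^2 + 121*p + 144*q^2 + 44)/(1296*p^2*q^4 + 792*p^2*q^2 + 121*p^2 + 288*p*q^2 + 88*p + 144*q^6 + 264*q^4 + 121*q^2 + 32), Gamma_qqq = (2592*p^2*q^3 + 792*p^2*q + 288*p*q)/(1296*p^2*q^4 + 792*p^2*q^2 + 121*p^2 + 288*p*q^2 + 88*p + 144*q^6 + 264*q^4 + 121*q^2 + 32)

E = 1 + (121/16)*q^2 + (33/2)*q^4 + 9*q^6; F = (11/4)*q + (121/16)*p*q + 3*q^3 + 33*p*q^3 + 27*p*q^5; G = 2 + (11/2)*p + (121/16)*p^2 + 18*p*q^2 + (99/2)*p^2*q^2 + 81*p^2*q^4
Gamma^k_ij = (1/2) g^{kl} (d_i g_jl + d_j g_il - d_l g_ij), with g^inv = (1/(EG-F^2)) [[G, -F], [-F, E]]
first partials: E_p = 0, E_q = (121/8)*q + 66*q^3 + 54*q^5, F_p = (121/16)*q + 33*q^3 + 27*q^5, F_q = 11/4 + (121/16)*p + 9*q^2 + 99*p*q^2 + 135*p*q^4, G_p = 11/2 + (121/8)*p + 18*q^2 + 99*p*q^2 + 162*p*q^4, G_q = 36*p*q + 99*p^2*q + 324*p^2*q^3
D = EG - F^2 = 2 + (11/2)*p + (121/16)*q^2 + (121/16)*p^2 + 18*p*q^2 + (33/2)*q^4 + (99/2)*p^2*q^2 + 9*q^6 + 81*p^2*q^4
expanded: Gamma^p_pp = (G E_p - 2F F_p + F E_q)/(2D), Gamma^p_pq = (G E_q - F G_p)/(2D), Gamma^p_qq = (2G F_q - G G_p - F G_q)/(2D), Gamma^q_pp = (2E F_p - E E_q - F E_p)/(2D), Gamma^q_pq = (E G_p - F E_q)/(2D), Gamma^q_qq = (E G_q - 2F F_q + F G_p)/(2D); substitute and cancel common factors


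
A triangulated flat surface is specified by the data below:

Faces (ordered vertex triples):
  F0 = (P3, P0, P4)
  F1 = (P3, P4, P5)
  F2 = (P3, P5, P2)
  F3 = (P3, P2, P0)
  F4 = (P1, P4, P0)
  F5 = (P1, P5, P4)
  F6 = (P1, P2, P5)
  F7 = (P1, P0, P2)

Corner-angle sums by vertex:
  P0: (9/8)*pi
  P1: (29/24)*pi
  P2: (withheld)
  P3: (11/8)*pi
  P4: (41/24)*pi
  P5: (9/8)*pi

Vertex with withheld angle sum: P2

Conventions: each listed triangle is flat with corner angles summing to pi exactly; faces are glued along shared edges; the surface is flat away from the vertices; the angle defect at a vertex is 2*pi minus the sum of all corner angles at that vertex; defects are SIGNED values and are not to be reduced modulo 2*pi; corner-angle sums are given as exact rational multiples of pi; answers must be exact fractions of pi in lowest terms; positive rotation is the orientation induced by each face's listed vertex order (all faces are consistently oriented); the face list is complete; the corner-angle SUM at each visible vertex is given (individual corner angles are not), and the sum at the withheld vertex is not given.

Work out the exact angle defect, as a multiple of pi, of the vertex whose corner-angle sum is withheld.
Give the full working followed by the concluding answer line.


V = 6, E = 12, F = 8; chi = V - E + F = 2
Gauss-Bonnet: total defect = 2*pi*chi = 4*pi; visible defects sum to (83/24)*pi

Answer: defect(P2) = (13/24)*pi


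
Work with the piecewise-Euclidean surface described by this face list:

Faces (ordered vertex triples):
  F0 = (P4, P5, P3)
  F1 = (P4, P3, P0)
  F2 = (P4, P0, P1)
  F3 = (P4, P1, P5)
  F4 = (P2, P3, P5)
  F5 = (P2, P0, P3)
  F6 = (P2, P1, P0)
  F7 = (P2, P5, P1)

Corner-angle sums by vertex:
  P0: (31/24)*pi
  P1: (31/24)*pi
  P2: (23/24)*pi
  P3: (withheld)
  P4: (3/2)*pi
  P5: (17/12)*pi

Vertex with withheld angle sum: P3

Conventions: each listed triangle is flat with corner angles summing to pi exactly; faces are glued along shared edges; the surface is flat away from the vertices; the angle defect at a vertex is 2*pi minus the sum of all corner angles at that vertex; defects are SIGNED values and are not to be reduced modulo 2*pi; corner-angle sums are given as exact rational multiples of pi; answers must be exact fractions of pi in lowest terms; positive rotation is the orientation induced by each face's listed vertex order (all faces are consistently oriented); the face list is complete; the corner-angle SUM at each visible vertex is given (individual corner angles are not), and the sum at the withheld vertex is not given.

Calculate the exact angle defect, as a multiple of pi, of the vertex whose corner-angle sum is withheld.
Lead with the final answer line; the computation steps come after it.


Answer: defect(P3) = (11/24)*pi

V = 6, E = 12, F = 8; chi = V - E + F = 2
Gauss-Bonnet: total defect = 2*pi*chi = 4*pi; visible defects sum to (85/24)*pi


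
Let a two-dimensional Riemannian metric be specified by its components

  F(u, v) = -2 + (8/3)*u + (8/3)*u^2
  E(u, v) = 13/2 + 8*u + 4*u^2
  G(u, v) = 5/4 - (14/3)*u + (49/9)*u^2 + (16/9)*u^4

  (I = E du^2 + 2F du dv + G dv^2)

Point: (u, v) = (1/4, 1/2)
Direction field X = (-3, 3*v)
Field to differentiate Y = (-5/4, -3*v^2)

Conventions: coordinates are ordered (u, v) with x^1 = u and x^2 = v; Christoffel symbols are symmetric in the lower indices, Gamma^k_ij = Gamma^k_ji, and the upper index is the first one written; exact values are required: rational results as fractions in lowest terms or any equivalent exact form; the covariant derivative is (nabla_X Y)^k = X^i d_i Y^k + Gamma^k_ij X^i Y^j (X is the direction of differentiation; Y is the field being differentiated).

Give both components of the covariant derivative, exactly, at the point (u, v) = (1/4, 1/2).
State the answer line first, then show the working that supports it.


Answer: (nabla_X Y)^u = 2713/264, (nabla_X Y)^v = 2525/44

E = 35/4, F = -7/6, G = 31/72 at the point
E_u = 10, E_v = 0, F_u = 4, F_v = 0, G_u = -11/6, G_v = 0
EG - F^2 = 77/32;  g^inv = (32/77) * [[31/72, 7/6], [7/6, 35/4]]
first-kind symbols [ij,l] = (1/2)(d_i g_jl + d_j g_il - d_l g_ij): [uu,u] = E_u/2 = 5, [uu,v] = F_u - E_v/2 = 4, [uv,u] = E_v/2 = 0, [uv,v] = G_u/2 = -11/12, [vv,u] = F_v - G_u/2 = 11/12, [vv,v] = G_v/2 = 0
Gamma^u_ij = (G*[ij,u] - F*[ij,v])/(EG - F^2), Gamma^v_ij = (E*[ij,v] - F*[ij,u])/(EG - F^2)
Gamma_uuu = 1964/693, Gamma_uuv = -4/9, Gamma_uvv = 31/189, Gamma_vuu = 560/33, Gamma_vuv = -10/3, Gamma_vvv = 4/9
X = (-3, 3/2), Y = (-5/4, -3/4) at the point


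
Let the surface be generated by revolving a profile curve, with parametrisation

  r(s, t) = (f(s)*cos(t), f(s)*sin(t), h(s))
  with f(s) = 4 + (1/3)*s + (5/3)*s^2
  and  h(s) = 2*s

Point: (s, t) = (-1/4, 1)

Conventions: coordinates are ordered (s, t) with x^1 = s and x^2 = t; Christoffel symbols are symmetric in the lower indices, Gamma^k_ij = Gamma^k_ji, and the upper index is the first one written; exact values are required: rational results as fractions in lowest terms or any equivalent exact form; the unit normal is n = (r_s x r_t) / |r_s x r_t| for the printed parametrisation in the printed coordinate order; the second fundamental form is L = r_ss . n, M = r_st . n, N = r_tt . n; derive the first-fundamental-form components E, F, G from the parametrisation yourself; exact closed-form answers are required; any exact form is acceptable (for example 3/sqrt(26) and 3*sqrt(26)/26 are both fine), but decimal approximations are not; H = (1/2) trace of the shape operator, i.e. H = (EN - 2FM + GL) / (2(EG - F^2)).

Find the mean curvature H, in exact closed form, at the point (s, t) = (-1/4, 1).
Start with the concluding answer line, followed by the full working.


Answer: H = -10544*sqrt(17)/167331

f = 193/48, f' = -1/2, f'' = 10/3, h' = 2, h'' = 0
E = 17/4, F = 0, G = 37249/2304; answer radicand W^2 = 17/4
unnormalised second-form numerators: l = -20/3, m = 0, n = 193/24; L = l/sqrt(17/4), and similarly M = m/sqrt(W^2), N = n/sqrt(W^2)
H = (E*n - 2*F*m + G*l) / (2*(EG - F^2)*sqrt(W^2)); E*n - 2*F*m + G*l = -127187/1728, EG - F^2 = 633233/9216, so H = (-5272/9843)/sqrt(17/4)


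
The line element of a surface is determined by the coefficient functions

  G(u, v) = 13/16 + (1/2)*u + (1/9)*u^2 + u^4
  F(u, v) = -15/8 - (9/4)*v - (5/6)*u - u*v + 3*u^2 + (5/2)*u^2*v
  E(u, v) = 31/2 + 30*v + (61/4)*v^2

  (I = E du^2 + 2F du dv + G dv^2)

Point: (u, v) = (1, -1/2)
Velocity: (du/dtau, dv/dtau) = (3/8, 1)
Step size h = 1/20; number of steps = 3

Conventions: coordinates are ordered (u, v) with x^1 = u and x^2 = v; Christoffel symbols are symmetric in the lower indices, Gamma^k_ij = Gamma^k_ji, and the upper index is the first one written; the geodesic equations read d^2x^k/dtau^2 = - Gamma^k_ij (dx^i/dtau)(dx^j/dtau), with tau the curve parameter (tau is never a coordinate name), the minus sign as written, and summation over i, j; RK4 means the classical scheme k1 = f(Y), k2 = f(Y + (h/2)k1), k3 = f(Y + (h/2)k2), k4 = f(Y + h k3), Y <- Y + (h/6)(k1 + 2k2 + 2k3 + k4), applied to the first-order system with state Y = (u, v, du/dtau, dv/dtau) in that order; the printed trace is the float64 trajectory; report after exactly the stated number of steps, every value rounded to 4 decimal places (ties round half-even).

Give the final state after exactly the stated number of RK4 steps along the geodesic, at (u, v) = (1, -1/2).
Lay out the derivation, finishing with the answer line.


f(Y) = (du/dtau, dv/dtau, -Gamma^u_ij Y'^i Y'^j, -Gamma^v_ij Y'^i Y'^j) with the Gammas evaluated at the stage position; h = 0.050000; intermediate values shown to 6 dp
step 0: u = 1.0000, v = -0.5000, du/dtau = 0.3750, dv/dtau = 1.0000
step 1:
  k1: at (u, v) = (1.000000, -0.500000), (du/dtau, dv/dtau) = (0.375000, 1.000000); Gamma_uuu = 0.280349, Gamma_uuv = 1.628804, Gamma_uvv = -0.753456, Gamma_vuu = -1.813506, Gamma_vuv = 0.526174, Gamma_vvv = 0.207254; k1 = (0.375000, 1.000000, -0.507571, -0.346861)
  k2: at (u, v) = (1.009375, -0.475000), (du/dtau, dv/dtau) = (0.362311, 0.991328); Gamma_uuu = 0.271988, Gamma_uuv = 1.574354, Gamma_uvv = -0.695181, Gamma_vuu = -1.879823, Gamma_vuv = 0.547077, Gamma_vvv = 0.191142; k2 = (0.362311, 0.991328, -0.483445, -0.334065)
  k3: at (u, v) = (1.009058, -0.475217), (du/dtau, dv/dtau) = (0.362914, 0.991648); Gamma_uuu = 0.271902, Gamma_uuv = 1.574887, Gamma_uvv = -0.695489, Gamma_vuu = -1.880352, Gamma_vuv = 0.547040, Gamma_vvv = 0.191094; k3 = (0.362914, 0.991648, -0.485441, -0.334002)
  k4: at (u, v) = (1.018146, -0.450418), (du/dtau, dv/dtau) = (0.350728, 0.983300); Gamma_uuu = 0.264356, Gamma_uuv = 1.523222, Gamma_uvv = -0.644144, Gamma_vuu = -1.943523, Gamma_vuv = 0.565915, Gamma_vvv = 0.177278; k4 = (0.350728, 0.983300, -0.460339, -0.322669)
  Y <- Y + (h/6)(k1 + 2k2 + 2k3 + k4): u = 1.0181, v = -0.4504, du/dtau = 0.3508, dv/dtau = 0.9833
step 2:
  k1: at (u, v) = (1.018135, -0.450423), (du/dtau, dv/dtau) = (0.350786, 0.983286); Gamma_uuu = 0.264351, Gamma_uuv = 1.523235, Gamma_uvv = -0.644149, Gamma_vuu = -1.943553, Gamma_vuv = 0.565917, Gamma_vvv = 0.177274; k1 = (0.350786, 0.983286, -0.460530, -0.322638)
  k2: at (u, v) = (1.026904, -0.425841), (du/dtau, dv/dtau) = (0.339273, 0.975220); Gamma_uuu = 0.257546, Gamma_uuv = 1.474363, Gamma_uvv = -0.598729, Gamma_vuu = -2.003871, Gamma_vuv = 0.582961, Gamma_vvv = 0.165343; k2 = (0.339273, 0.975220, -0.435854, -0.312356)
  k3: at (u, v) = (1.026617, -0.426042), (du/dtau, dv/dtau) = (0.339890, 0.975477); Gamma_uuu = 0.257455, Gamma_uuv = 1.474820, Gamma_uvv = -0.598948, Gamma_vuu = -2.004456, Gamma_vuv = 0.582960, Gamma_vvv = 0.165288; k3 = (0.339890, 0.975477, -0.437776, -0.312282)
  k4: at (u, v) = (1.035129, -0.401649), (du/dtau, dv/dtau) = (0.328897, 0.967672); Gamma_uuu = 0.251336, Gamma_uuv = 1.428559, Gamma_uvv = -0.558529, Gamma_vuu = -2.062064, Gamma_vuv = 0.598374, Gamma_vvv = 0.154928; k4 = (0.328897, 0.967672, -0.413506, -0.302895)
  Y <- Y + (h/6)(k1 + 2k2 + 2k3 + k4): u = 1.0351, v = -0.4017, du/dtau = 0.3289, dv/dtau = 0.9677
step 3:
  k1: at (u, v) = (1.035118, -0.401653), (du/dtau, dv/dtau) = (0.328942, 0.967663); Gamma_uuu = 0.251331, Gamma_uuv = 1.428570, Gamma_uvv = -0.558531, Gamma_vuu = -2.062103, Gamma_vuv = 0.598377, Gamma_vvv = 0.154923; k1 = (0.328942, 0.967663, -0.413644, -0.302873)
  k2: at (u, v) = (1.043342, -0.377462), (du/dtau, dv/dtau) = (0.318601, 0.960091); Gamma_uuu = 0.245820, Gamma_uuv = 1.384856, Gamma_uvv = -0.522429, Gamma_vuu = -2.117291, Gamma_vuv = 0.612331, Gamma_vvv = 0.145863; k2 = (0.318601, 0.960091, -0.390605, -0.294141)
  k3: at (u, v) = (1.043083, -0.377651), (du/dtau, dv/dtau) = (0.319177, 0.960309); Gamma_uuu = 0.245731, Gamma_uuv = 1.385247, Gamma_uvv = -0.522592, Gamma_vuu = -2.117888, Gamma_vuv = 0.612351, Gamma_vvv = 0.145809; k3 = (0.319177, 0.960309, -0.392282, -0.294088)
  k4: at (u, v) = (1.051077, -0.353638), (du/dtau, dv/dtau) = (0.309328, 0.952958); Gamma_uuu = 0.240784, Gamma_uuv = 1.343881, Gamma_uvv = -0.490185, Gamma_vuu = -2.170717, Gamma_vuv = 0.624997, Gamma_vvv = 0.137855; k4 = (0.309328, 0.952958, -0.370177, -0.285957)
  Y <- Y + (h/6)(k1 + 2k2 + 2k3 + k4): u = 1.0511, v = -0.3536, du/dtau = 0.3094, dv/dtau = 0.9530

Answer: u = 1.0511, v = -0.3536, du/dtau = 0.3094, dv/dtau = 0.9530
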